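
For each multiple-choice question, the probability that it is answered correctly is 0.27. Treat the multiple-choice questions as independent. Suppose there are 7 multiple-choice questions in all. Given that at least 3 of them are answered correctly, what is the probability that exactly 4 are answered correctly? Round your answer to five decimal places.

0.25288

X ~ Binomial(7, 0.27). Want P(X=4 | X≥3) = P(X=4) / P(X≥3).
P(X=4) = C(7,4)·0.27^4·0.73^3 = 0.0723589
P(X≥3) = 1 − 0.1104740 − 0.2860217 − 0.3173665 = 0.2861378
Ratio = 0.0723589 / 0.2861378 = 0.2528811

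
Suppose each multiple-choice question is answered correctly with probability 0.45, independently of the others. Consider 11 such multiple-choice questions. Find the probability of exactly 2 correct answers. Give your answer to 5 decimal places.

0.05129

X ~ Binomial(n=11, p=0.45).
P(X=2) = C(11,2) · p^2 · (1−p)^9
= 55 · 0.2025 · 0.0046054 = 0.0512923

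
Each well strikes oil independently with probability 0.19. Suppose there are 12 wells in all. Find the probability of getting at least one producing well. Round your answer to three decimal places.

P(at least one) = 1 − P(none) = 1 − (1 − 0.19)^12
= 1 − 0.07977 = 0.92023

0.920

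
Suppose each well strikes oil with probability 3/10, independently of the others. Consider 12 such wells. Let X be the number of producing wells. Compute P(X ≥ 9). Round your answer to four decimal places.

X ~ Binomial(12, 0.30); P(X ≥ 9) = Σ C(12,k) p^k (1−p)^(12−k) over k:
  k=9: C(12,9)·0.30^9·0.70^3 = 0.001485
  k=10: C(12,10)·0.30^10·0.70^2 = 0.000191
  k=11: C(12,11)·0.30^11·0.70^1 = 0.000015
  k=12: C(12,12)·0.30^12·0.70^0 = 0.000001
Total = 0.001692

0.0017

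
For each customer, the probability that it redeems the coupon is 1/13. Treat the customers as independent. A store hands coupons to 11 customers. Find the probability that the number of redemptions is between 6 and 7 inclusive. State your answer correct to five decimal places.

0.00007

X ~ Binomial(11, 0.076923); P(6 ≤ X ≤ 7) = Σ C(11,k) p^k (1−p)^(11−k) over k:
  k=6: C(11,6)·0.076923^6·0.923077^5 = 0.0000641
  k=7: C(11,7)·0.076923^7·0.923077^4 = 0.0000038
Total = 0.0000680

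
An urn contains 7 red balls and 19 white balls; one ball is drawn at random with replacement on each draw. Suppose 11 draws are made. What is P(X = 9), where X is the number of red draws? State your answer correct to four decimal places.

0.0002

X ~ Binomial(n=11, p=0.269231).
P(X=9) = C(11,9) · p^9 · (1−p)^2
= 55 · 7.4323e-06 · 0.53402 = 0.000218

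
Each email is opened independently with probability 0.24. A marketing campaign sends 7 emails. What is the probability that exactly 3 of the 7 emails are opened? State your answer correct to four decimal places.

X ~ Binomial(n=7, p=0.24).
P(X=3) = C(7,3) · p^3 · (1−p)^4
= 35 · 0.013824 · 0.33362 = 0.161420

0.1614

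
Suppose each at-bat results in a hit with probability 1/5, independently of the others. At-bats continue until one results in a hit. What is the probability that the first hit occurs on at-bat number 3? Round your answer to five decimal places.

0.12800

Geometric (trials to first success), p = 0.20.
P(Y = 3) = (1−p)^2 · p = 0.64 · 0.20 = 0.1280000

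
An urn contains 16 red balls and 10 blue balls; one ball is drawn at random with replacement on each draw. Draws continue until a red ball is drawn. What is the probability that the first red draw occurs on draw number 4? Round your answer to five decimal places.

0.03501

Geometric (trials to first success), p = 0.615385.
P(Y = 4) = (1−p)^3 · p = 0.056896 · 0.615385 = 0.0350128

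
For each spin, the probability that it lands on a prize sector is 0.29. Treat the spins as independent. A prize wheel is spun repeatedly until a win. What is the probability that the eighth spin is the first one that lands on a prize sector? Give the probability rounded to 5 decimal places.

Geometric (trials to first success), p = 0.29.
P(Y = 8) = (1−p)^7 · p = 0.090951 · 0.29 = 0.0263758

0.02638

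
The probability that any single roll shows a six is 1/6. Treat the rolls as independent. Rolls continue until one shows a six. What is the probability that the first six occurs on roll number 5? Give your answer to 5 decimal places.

Geometric (trials to first success), p = 0.166667.
P(Y = 5) = (1−p)^4 · p = 0.48225 · 0.166667 = 0.0803755

0.08038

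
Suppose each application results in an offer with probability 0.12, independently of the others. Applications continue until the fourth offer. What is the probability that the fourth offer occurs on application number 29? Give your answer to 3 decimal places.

0.028

Y = trial on which the fourth success occurs; negative binomial, r=4, p=0.12.
P(Y=29) = C(28,3) · p^4 · (1−p)^25
= 3276 · 0.00020736 · 0.040932 = 0.02781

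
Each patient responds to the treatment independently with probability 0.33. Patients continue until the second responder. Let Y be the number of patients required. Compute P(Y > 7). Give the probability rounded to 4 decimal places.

0.2696

Needing more than 7 patients ⇔ fewer than 2 successes in the first 7. With X ~ Binomial(7, 0.33), P(Y > 7) = P(X ≤ 1).
  k=0: C(7,0)·0.33^0·0.67^7 = 0.060607
  k=1: C(7,1)·0.33^1·0.67^6 = 0.208959
P(X ≤ 1) = 0.269566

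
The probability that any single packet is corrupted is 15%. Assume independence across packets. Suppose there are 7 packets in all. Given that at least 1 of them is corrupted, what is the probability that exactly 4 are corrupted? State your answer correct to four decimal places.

X ~ Binomial(7, 0.15). Want P(X=4 | X≥1) = P(X=4) / P(X≥1).
P(X=4) = C(7,4)·0.15^4·0.85^3 = 0.010882
P(X≥1) = 1 − 0.320577 = 0.679423
Ratio = 0.010882 / 0.679423 = 0.016016

0.0160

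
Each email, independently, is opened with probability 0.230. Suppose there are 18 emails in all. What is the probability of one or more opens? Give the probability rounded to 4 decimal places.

P(at least one) = 1 − P(none) = 1 − (1 − 0.23)^18
= 1 − 0.009054 = 0.990946

0.9909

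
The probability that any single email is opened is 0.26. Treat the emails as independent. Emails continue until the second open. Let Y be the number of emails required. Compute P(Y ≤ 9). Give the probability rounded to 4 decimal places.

0.7230

Finishing within 9 emails ⇔ at least 2 successes in the first 9. With X ~ Binomial(9, 0.26), P(Y ≤ 9) = 1 − P(X ≤ 1).
  k=0: C(9,0)·0.26^0·0.74^9 = 0.066540
  k=1: C(9,1)·0.26^1·0.74^8 = 0.210412
1 − 0.276952 = 0.723048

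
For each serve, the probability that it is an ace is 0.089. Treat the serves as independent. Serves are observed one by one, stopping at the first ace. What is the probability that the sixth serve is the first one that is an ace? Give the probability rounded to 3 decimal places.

Geometric (trials to first success), p = 0.089.
P(Y = 6) = (1−p)^5 · p = 0.62747 · 0.089 = 0.05584

0.056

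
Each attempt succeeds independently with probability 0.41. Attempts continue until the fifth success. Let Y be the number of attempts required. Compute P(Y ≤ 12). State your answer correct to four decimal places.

0.5899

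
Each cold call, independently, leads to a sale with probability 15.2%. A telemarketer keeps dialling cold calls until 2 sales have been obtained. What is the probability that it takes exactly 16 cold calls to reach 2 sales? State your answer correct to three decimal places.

Y = trial on which the second success occurs; negative binomial, r=2, p=0.152.
P(Y=16) = C(15,1) · p^2 · (1−p)^14
= 15 · 0.023104 · 0.099436 = 0.03446

0.034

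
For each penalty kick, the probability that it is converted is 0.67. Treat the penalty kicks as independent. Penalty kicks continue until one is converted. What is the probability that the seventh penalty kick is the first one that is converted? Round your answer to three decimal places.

Geometric (trials to first success), p = 0.67.
P(Y = 7) = (1−p)^6 · p = 0.0012915 · 0.67 = 0.00087

0.001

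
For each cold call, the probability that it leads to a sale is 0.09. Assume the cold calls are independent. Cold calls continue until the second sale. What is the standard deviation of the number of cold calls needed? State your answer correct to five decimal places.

14.98971

Y = total cold calls until the second success; negative binomial with r=2, p=0.09.
SD(Y) = √[r(1−p)/p²] = √(224.6913580) = 14.9897084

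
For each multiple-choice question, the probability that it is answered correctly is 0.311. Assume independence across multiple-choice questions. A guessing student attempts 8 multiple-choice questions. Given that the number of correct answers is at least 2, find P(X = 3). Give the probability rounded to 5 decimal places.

0.34154

X ~ Binomial(8, 0.311). Want P(X=3 | X≥2) = P(X=3) / P(X≥2).
P(X=3) = C(8,3)·0.311^3·0.689^5 = 0.2615564
P(X≥2) = 1 − 0.0507871 − 0.1833939 = 0.7658189
Ratio = 0.2615564 / 0.7658189 = 0.3415381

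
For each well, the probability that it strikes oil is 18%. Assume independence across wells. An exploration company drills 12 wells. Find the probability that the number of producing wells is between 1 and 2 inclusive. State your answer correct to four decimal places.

X ~ Binomial(12, 0.18); P(1 ≤ X ≤ 2) = Σ C(12,k) p^k (1−p)^(12−k) over k:
  k=1: C(12,1)·0.18^1·0.82^11 = 0.243448
  k=2: C(12,2)·0.18^2·0.82^10 = 0.293919
Total = 0.537367

0.5374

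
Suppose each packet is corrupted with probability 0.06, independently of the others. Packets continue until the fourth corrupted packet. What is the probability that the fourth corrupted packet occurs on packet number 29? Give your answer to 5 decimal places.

Y = trial on which the fourth success occurs; negative binomial, r=4, p=0.06.
P(Y=29) = C(28,3) · p^4 · (1−p)^25
= 3276 · 1.296e-05 · 0.21291 = 0.0090395

0.00904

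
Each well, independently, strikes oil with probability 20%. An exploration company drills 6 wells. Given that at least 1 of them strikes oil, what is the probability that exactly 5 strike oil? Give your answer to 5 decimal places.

0.00208

X ~ Binomial(6, 0.20). Want P(X=5 | X≥1) = P(X=5) / P(X≥1).
P(X=5) = C(6,5)·0.20^5·0.80^1 = 0.0015360
P(X≥1) = 1 − 0.2621440 = 0.7378560
Ratio = 0.0015360 / 0.7378560 = 0.0020817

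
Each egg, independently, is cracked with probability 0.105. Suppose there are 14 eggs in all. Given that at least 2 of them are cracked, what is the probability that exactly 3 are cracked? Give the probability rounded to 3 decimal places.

X ~ Binomial(14, 0.105). Want P(X=3 | X≥2) = P(X=3) / P(X≥2).
P(X=3) = C(14,3)·0.105^3·0.895^11 = 0.12437
P(X≥2) = 1 − 0.21160 − 0.34755 = 0.44085
Ratio = 0.12437 / 0.44085 = 0.28212

0.282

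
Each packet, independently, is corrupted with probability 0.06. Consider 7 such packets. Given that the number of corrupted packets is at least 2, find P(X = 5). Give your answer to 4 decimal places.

0.0002

X ~ Binomial(7, 0.06). Want P(X=5 | X≥2) = P(X=5) / P(X≥2).
P(X=5) = C(7,5)·0.06^5·0.94^2 = 0.000014
P(X≥2) = 1 − 0.648478 − 0.289745 = 0.061777
Ratio = 0.000014 / 0.061777 = 0.000234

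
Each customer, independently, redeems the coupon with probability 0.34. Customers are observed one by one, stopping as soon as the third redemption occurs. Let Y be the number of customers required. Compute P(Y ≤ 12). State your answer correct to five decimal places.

0.83128

Finishing within 12 customers ⇔ at least 3 successes in the first 12. With X ~ Binomial(12, 0.34), P(Y ≤ 12) = 1 − P(X ≤ 2).
  k=0: C(12,0)·0.34^0·0.66^12 = 0.0068317
  k=1: C(12,1)·0.34^1·0.66^11 = 0.0422322
  k=2: C(12,2)·0.34^2·0.66^10 = 0.1196578
1 − 0.1687217 = 0.8312783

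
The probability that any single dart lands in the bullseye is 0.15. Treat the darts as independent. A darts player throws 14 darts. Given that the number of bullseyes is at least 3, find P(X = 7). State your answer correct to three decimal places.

X ~ Binomial(14, 0.15). Want P(X=7 | X≥3) = P(X=7) / P(X≥3).
P(X=7) = C(14,7)·0.15^7·0.85^7 = 0.00188
P(X≥3) = 1 − 0.10277 − 0.25390 − 0.29124 = 0.35209
Ratio = 0.00188 / 0.35209 = 0.00534

0.005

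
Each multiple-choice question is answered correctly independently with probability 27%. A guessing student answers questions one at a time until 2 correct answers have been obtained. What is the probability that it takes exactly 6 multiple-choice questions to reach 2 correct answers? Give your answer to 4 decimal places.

Y = trial on which the second success occurs; negative binomial, r=2, p=0.27.
P(Y=6) = C(5,1) · p^2 · (1−p)^4
= 5 · 0.0729 · 0.28398 = 0.103512

0.1035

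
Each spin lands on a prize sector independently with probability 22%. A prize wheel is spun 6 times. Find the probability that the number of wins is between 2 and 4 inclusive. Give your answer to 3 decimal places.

X ~ Binomial(6, 0.22); P(2 ≤ X ≤ 4) = Σ C(6,k) p^k (1−p)^(6−k) over k:
  k=2: C(6,2)·0.22^2·0.78^4 = 0.26873
  k=3: C(6,3)·0.22^3·0.78^3 = 0.10106
  k=4: C(6,4)·0.22^4·0.78^2 = 0.02138
Total = 0.39117

0.391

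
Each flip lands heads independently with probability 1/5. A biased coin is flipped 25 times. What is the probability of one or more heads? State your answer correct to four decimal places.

P(at least one) = 1 − P(none) = 1 − (1 − 0.20)^25
= 1 − 0.003778 = 0.996222

0.9962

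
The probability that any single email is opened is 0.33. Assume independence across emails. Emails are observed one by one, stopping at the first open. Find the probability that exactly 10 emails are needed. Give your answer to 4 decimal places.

Geometric (trials to first success), p = 0.33.
P(Y = 10) = (1−p)^9 · p = 0.027207 · 0.33 = 0.008978

0.0090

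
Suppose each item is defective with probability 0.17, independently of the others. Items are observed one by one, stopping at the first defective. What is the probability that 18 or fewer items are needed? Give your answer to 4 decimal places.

Y = number of items to the first success; geometric, p = 0.17.
P(Y ≤ 18) = 1 − (1−p)^18 = 1 − 0.034947 = 0.965053

0.9651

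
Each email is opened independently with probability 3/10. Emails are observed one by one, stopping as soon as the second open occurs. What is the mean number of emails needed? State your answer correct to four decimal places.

Y = total emails until the second success; negative binomial with r=2, p=0.30.
E[Y] = r / p = 2 / 0.30 = 6.666667

6.6667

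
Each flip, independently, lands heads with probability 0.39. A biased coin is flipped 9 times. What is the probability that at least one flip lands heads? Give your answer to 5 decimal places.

P(at least one) = 1 − P(none) = 1 − (1 − 0.39)^9
= 1 − 0.0116941 = 0.9883059

0.98831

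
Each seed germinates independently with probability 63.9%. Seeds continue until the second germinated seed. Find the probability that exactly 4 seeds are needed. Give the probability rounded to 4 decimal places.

0.1596

Y = trial on which the second success occurs; negative binomial, r=2, p=0.639.
P(Y=4) = C(3,1) · p^2 · (1−p)^2
= 3 · 0.40832 · 0.13032 = 0.159638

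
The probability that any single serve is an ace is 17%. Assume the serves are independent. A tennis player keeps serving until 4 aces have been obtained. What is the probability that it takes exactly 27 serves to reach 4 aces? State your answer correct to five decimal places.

0.02989

Y = trial on which the fourth success occurs; negative binomial, r=4, p=0.17.
P(Y=27) = C(26,3) · p^4 · (1−p)^23
= 2600 · 0.00083521 · 0.013766 = 0.0298927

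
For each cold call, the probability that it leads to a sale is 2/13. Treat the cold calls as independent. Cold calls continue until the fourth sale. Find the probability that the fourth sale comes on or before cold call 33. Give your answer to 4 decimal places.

0.7690

Finishing within 33 cold calls ⇔ at least 4 successes in the first 33. With X ~ Binomial(33, 0.153846), P(Y ≤ 33) = 1 − P(X ≤ 3).
  k=0: C(33,0)·0.153846^0·0.846154^33 = 0.004035
  k=1: C(33,1)·0.153846^1·0.846154^32 = 0.024209
  k=2: C(33,2)·0.153846^2·0.846154^31 = 0.070427
  k=3: C(33,3)·0.153846^3·0.846154^30 = 0.132317
1 − 0.230987 = 0.769013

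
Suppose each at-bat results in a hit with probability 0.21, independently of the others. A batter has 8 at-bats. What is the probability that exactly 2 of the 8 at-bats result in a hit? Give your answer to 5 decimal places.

X ~ Binomial(n=8, p=0.21).
P(X=2) = C(8,2) · p^2 · (1−p)^6
= 28 · 0.0441 · 0.24309 = 0.3001644

0.30016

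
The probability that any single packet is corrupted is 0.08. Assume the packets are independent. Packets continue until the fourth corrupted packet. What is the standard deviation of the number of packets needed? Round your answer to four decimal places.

Y = total packets until the fourth success; negative binomial with r=4, p=0.08.
SD(Y) = √[r(1−p)/p²] = √(575.000000) = 23.979158

23.9792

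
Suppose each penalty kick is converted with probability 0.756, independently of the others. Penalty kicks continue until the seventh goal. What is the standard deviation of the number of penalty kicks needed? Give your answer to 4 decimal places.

1.7287

Y = total penalty kicks until the seventh success; negative binomial with r=7, p=0.756.
SD(Y) = √[r(1−p)/p²] = √(2.988438) = 1.728710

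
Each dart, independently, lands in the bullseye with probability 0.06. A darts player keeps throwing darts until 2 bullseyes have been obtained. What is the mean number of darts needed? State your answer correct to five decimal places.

Y = total darts until the second success; negative binomial with r=2, p=0.06.
E[Y] = r / p = 2 / 0.06 = 33.3333333

33.33333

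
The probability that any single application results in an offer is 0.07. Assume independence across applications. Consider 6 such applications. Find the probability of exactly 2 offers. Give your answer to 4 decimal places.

0.0550

X ~ Binomial(n=6, p=0.07).
P(X=2) = C(6,2) · p^2 · (1−p)^4
= 15 · 0.0049 · 0.74805 = 0.054982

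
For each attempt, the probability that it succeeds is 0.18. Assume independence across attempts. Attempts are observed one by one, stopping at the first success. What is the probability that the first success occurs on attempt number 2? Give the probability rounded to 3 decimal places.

Geometric (trials to first success), p = 0.18.
P(Y = 2) = (1−p)^1 · p = 0.82 · 0.18 = 0.14760

0.148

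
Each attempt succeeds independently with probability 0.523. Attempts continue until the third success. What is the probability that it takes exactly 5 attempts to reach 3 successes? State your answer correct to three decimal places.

0.195

Y = trial on which the third success occurs; negative binomial, r=3, p=0.523.
P(Y=5) = C(4,2) · p^3 · (1−p)^2
= 6 · 0.14306 · 0.22753 = 0.19530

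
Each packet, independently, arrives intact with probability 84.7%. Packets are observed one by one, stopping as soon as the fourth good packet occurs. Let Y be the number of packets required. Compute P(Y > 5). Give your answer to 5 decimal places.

Needing more than 5 packets ⇔ fewer than 4 successes in the first 5. With X ~ Binomial(5, 0.847), P(Y > 5) = P(X ≤ 3).
  k=0: C(5,0)·0.847^0·0.153^5 = 0.0000838
  k=1: C(5,1)·0.847^1·0.153^4 = 0.0023207
  k=2: C(5,2)·0.847^2·0.153^3 = 0.0256946
  k=3: C(5,3)·0.847^3·0.153^2 = 0.1422437
P(X ≤ 3) = 0.1703428

0.17034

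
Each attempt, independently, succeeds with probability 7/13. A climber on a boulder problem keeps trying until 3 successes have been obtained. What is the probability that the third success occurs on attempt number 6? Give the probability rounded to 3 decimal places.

Y = trial on which the third success occurs; negative binomial, r=3, p=0.538462.
P(Y=6) = C(5,2) · p^3 · (1−p)^3
= 10 · 0.15612 · 0.098316 = 0.15349

0.153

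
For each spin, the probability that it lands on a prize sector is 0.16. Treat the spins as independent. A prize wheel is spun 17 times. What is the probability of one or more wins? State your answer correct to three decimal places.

0.948

P(at least one) = 1 − P(none) = 1 − (1 − 0.16)^17
= 1 − 0.05161 = 0.94839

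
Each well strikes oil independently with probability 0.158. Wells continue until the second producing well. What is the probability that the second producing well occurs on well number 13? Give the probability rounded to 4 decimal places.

Y = trial on which the second success occurs; negative binomial, r=2, p=0.158.
P(Y=13) = C(12,1) · p^2 · (1−p)^11
= 12 · 0.024964 · 0.15081 = 0.045178

0.0452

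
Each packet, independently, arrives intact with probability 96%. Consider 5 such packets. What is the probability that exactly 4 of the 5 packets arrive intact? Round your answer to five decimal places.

0.16987

X ~ Binomial(n=5, p=0.96).
P(X=4) = C(5,4) · p^4 · (1−p)^1
= 5 · 0.84935 · 0.04 = 0.1698693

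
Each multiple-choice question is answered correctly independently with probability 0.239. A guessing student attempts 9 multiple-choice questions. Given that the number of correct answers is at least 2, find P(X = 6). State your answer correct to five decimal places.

0.01026

X ~ Binomial(9, 0.239). Want P(X=6 | X≥2) = P(X=6) / P(X≥2).
P(X=6) = C(9,6)·0.239^6·0.761^3 = 0.0068995
P(X≥2) = 1 − 0.0855977 − 0.2419456 = 0.6724568
Ratio = 0.0068995 / 0.6724568 = 0.0102602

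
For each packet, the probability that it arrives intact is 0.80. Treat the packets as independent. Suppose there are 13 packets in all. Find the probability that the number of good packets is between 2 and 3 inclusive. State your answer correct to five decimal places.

0.00002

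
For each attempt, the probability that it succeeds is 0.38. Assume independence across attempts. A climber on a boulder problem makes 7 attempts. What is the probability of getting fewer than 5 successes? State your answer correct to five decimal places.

X ~ Binomial(7, 0.38); P(X ≤ 4) = Σ C(7,k) p^k (1−p)^(7−k) over k:
  k=0: C(7,0)·0.38^0·0.62^7 = 0.0352161
  k=1: C(7,1)·0.38^1·0.62^6 = 0.1510886
  k=2: C(7,2)·0.38^2·0.62^5 = 0.2778081
  k=3: C(7,3)·0.38^3·0.62^4 = 0.2837825
  k=4: C(7,4)·0.38^4·0.62^3 = 0.1739312
Total = 0.9218266

0.92183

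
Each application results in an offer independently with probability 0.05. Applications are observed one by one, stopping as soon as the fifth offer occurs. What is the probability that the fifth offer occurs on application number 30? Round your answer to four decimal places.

0.0021

Y = trial on which the fifth success occurs; negative binomial, r=5, p=0.05.
P(Y=30) = C(29,4) · p^5 · (1−p)^25
= 23751 · 3.125e-07 · 0.27739 = 0.002059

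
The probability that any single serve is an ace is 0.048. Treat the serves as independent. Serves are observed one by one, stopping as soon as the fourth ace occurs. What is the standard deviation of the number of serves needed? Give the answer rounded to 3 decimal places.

Y = total serves until the fourth success; negative binomial with r=4, p=0.048.
SD(Y) = √[r(1−p)/p²] = √(1652.77778) = 40.65437

40.654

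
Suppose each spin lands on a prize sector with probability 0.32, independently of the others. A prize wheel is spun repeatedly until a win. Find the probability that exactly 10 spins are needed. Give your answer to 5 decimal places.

0.00995

Geometric (trials to first success), p = 0.32.
P(Y = 10) = (1−p)^9 · p = 0.031087 · 0.32 = 0.0099479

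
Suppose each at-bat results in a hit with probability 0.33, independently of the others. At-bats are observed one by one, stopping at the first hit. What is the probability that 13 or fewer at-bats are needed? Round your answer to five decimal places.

Y = number of at-bats to the first success; geometric, p = 0.33.
P(Y ≤ 13) = 1 − (1−p)^13 = 1 − 0.0054824 = 0.9945176

0.99452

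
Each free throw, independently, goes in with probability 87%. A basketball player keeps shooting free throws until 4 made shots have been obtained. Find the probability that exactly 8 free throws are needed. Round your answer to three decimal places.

0.006

Y = trial on which the fourth success occurs; negative binomial, r=4, p=0.87.
P(Y=8) = C(7,3) · p^4 · (1−p)^4
= 35 · 0.5729 · 0.00028561 = 0.00573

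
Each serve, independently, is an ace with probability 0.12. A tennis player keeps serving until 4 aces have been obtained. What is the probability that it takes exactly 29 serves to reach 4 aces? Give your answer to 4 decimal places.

0.0278

Y = trial on which the fourth success occurs; negative binomial, r=4, p=0.12.
P(Y=29) = C(28,3) · p^4 · (1−p)^25
= 3276 · 0.00020736 · 0.040932 = 0.027806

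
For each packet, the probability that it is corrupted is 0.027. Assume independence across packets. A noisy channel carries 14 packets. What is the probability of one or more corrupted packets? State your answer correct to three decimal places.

0.318

P(at least one) = 1 − P(none) = 1 − (1 − 0.027)^14
= 1 − 0.68168 = 0.31832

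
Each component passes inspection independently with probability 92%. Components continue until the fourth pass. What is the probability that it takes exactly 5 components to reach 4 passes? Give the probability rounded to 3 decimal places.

Y = trial on which the fourth success occurs; negative binomial, r=4, p=0.92.
P(Y=5) = C(4,3) · p^4 · (1−p)^1
= 4 · 0.71639 · 0.08 = 0.22925

0.229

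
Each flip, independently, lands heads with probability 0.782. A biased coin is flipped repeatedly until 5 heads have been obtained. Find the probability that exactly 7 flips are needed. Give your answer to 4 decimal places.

Y = trial on which the fifth success occurs; negative binomial, r=5, p=0.782.
P(Y=7) = C(6,4) · p^5 · (1−p)^2
= 15 · 0.29244 · 0.047524 = 0.208467

0.2085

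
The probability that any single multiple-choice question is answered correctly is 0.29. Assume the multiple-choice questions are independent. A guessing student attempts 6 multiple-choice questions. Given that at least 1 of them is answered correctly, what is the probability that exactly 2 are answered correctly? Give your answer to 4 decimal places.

X ~ Binomial(6, 0.29). Want P(X=2 | X≥1) = P(X=2) / P(X≥1).
P(X=2) = C(6,2)·0.29^2·0.71^4 = 0.320568
P(X≥1) = 1 − 0.128100 = 0.871900
Ratio = 0.320568 / 0.871900 = 0.367667

0.3677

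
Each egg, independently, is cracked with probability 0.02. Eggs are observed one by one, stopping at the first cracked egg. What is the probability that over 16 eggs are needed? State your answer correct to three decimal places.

Y = number of eggs to the first success; geometric, p = 0.02.
P(Y > 16) = P(first 16 all fail) = (1−p)^16 = 0.72380

0.724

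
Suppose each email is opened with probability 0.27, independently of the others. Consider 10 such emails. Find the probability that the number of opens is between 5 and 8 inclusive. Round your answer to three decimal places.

X ~ Binomial(10, 0.27); P(5 ≤ X ≤ 8) = Σ C(10,k) p^k (1−p)^(10−k) over k:
  k=5: C(10,5)·0.27^5·0.73^5 = 0.07496
  k=6: C(10,6)·0.27^6·0.73^4 = 0.02310
  k=7: C(10,7)·0.27^7·0.73^3 = 0.00488
  k=8: C(10,8)·0.27^8·0.73^2 = 0.00068
Total = 0.10363

0.104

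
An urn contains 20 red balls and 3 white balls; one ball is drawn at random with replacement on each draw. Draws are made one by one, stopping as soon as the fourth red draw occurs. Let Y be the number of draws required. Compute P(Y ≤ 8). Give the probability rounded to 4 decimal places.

Finishing within 8 draws ⇔ at least 4 successes in the first 8. With X ~ Binomial(8, 0.869565), P(Y ≤ 8) = 1 − P(X ≤ 3).
  k=0: C(8,0)·0.869565^0·0.130435^8 = 0.000000
  k=1: C(8,1)·0.869565^1·0.130435^7 = 0.000004
  k=2: C(8,2)·0.869565^2·0.130435^6 = 0.000104
  k=3: C(8,3)·0.869565^3·0.130435^5 = 0.001390
1 − 0.001499 = 0.998501

0.9985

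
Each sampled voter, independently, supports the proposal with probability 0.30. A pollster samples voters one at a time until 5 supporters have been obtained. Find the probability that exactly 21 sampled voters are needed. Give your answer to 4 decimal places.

0.0391

Y = trial on which the fifth success occurs; negative binomial, r=5, p=0.30.
P(Y=21) = C(20,4) · p^5 · (1−p)^16
= 4845 · 0.00243 · 0.0033233 = 0.039126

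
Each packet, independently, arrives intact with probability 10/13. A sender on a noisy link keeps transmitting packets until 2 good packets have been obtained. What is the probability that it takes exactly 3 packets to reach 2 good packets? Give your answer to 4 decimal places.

0.2731

Y = trial on which the second success occurs; negative binomial, r=2, p=0.769231.
P(Y=3) = C(2,1) · p^2 · (1−p)^1
= 2 · 0.59172 · 0.23077 = 0.273100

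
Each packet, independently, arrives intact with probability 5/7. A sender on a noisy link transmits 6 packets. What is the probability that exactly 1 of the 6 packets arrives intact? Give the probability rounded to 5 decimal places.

X ~ Binomial(n=6, p=0.714286).
P(X=1) = C(6,1) · p^1 · (1−p)^5
= 6 · 0.71429 · 0.001904 = 0.0081599

0.00816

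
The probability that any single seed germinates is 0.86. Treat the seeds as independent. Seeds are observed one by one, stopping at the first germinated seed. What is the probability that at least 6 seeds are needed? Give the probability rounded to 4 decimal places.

Y = number of seeds to the first success; geometric, p = 0.86.
P(Y > 5) = P(first 5 all fail) = (1−p)^5 = 0.000054

0.0001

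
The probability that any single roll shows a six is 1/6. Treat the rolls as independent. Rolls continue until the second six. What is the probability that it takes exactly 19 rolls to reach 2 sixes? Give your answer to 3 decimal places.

Y = trial on which the second success occurs; negative binomial, r=2, p=0.166667.
P(Y=19) = C(18,1) · p^2 · (1−p)^17
= 18 · 0.027778 · 0.045073 = 0.02254

0.023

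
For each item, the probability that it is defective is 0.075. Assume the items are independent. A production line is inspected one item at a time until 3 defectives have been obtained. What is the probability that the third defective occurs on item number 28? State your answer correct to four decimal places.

0.0211

Y = trial on which the third success occurs; negative binomial, r=3, p=0.075.
P(Y=28) = C(27,2) · p^3 · (1−p)^25
= 351 · 0.00042187 · 0.14241 = 0.021088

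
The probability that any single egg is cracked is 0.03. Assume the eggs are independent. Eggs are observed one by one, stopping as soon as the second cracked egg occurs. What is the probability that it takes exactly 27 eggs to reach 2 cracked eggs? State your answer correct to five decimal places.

0.01093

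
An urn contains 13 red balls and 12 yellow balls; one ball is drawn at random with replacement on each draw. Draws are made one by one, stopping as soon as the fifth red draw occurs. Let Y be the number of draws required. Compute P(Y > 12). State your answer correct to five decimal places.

0.15751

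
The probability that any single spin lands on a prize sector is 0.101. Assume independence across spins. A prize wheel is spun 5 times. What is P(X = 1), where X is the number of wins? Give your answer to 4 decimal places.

0.3299

X ~ Binomial(n=5, p=0.101).
P(X=1) = C(5,1) · p^1 · (1−p)^4
= 5 · 0.101 · 0.65319 = 0.329860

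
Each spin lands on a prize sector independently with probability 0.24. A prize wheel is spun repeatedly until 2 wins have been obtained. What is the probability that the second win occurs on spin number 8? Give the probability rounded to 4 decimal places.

0.0777

Y = trial on which the second success occurs; negative binomial, r=2, p=0.24.
P(Y=8) = C(7,1) · p^2 · (1−p)^6
= 7 · 0.0576 · 0.1927 = 0.077697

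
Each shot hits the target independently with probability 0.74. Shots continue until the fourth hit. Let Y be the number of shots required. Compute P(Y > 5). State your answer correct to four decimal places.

0.3883

Needing more than 5 shots ⇔ fewer than 4 successes in the first 5. With X ~ Binomial(5, 0.74), P(Y > 5) = P(X ≤ 3).
  k=0: C(5,0)·0.74^0·0.26^5 = 0.001188
  k=1: C(5,1)·0.74^1·0.26^4 = 0.016908
  k=2: C(5,2)·0.74^2·0.26^3 = 0.096246
  k=3: C(5,3)·0.74^3·0.26^2 = 0.273931
P(X ≤ 3) = 0.388274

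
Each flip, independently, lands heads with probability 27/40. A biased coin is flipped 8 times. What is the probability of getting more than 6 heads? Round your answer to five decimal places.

0.20909

X ~ Binomial(8, 0.675); P(X ≥ 7) = Σ C(8,k) p^k (1−p)^(8−k) over k:
  k=7: C(8,7)·0.675^7·0.325^1 = 0.1659968
  k=8: C(8,8)·0.675^8·0.325^0 = 0.0430953
Total = 0.2090921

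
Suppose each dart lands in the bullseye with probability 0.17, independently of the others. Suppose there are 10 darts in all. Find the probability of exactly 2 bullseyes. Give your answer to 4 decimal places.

X ~ Binomial(n=10, p=0.17).
P(X=2) = C(10,2) · p^2 · (1−p)^8
= 45 · 0.0289 · 0.22523 = 0.292911

0.2929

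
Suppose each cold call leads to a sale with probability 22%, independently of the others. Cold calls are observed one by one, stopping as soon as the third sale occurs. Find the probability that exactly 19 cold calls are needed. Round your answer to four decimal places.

Y = trial on which the third success occurs; negative binomial, r=3, p=0.22.
P(Y=19) = C(18,2) · p^3 · (1−p)^16
= 153 · 0.010648 · 0.018772 = 0.030583

0.0306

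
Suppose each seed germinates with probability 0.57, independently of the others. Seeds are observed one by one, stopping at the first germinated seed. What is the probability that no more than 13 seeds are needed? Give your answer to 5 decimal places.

Y = number of seeds to the first success; geometric, p = 0.57.
P(Y ≤ 13) = 1 − (1−p)^13 = 1 − 0.0000172 = 0.9999828

0.99998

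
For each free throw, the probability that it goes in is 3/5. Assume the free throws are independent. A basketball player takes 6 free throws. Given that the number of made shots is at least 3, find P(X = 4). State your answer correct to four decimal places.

0.3789

X ~ Binomial(6, 0.60). Want P(X=4 | X≥3) = P(X=4) / P(X≥3).
P(X=4) = C(6,4)·0.60^4·0.40^2 = 0.311040
P(X≥3) = 1 − 0.004096 − 0.036864 − 0.138240 = 0.820800
Ratio = 0.311040 / 0.820800 = 0.378947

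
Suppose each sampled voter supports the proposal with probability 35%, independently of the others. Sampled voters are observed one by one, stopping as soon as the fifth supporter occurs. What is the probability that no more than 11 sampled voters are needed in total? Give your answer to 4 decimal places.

Finishing within 11 sampled voters ⇔ at least 5 successes in the first 11. With X ~ Binomial(11, 0.35), P(Y ≤ 11) = 1 − P(X ≤ 4).
  k=0: C(11,0)·0.35^0·0.65^11 = 0.008751
  k=1: C(11,1)·0.35^1·0.65^10 = 0.051832
  k=2: C(11,2)·0.35^2·0.65^9 = 0.139547
  k=3: C(11,3)·0.35^3·0.65^8 = 0.225421
  k=4: C(11,4)·0.35^4·0.65^7 = 0.242761
1 − 0.668312 = 0.331688

0.3317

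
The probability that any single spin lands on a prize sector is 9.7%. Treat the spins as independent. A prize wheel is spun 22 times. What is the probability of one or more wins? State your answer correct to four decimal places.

0.8940

P(at least one) = 1 − P(none) = 1 − (1 − 0.097)^22
= 1 − 0.105957 = 0.894043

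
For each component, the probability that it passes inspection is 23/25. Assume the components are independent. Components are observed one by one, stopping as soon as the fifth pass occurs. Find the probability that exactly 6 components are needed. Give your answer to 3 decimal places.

0.264

Y = trial on which the fifth success occurs; negative binomial, r=5, p=0.92.
P(Y=6) = C(5,4) · p^5 · (1−p)^1
= 5 · 0.65908 · 0.08 = 0.26363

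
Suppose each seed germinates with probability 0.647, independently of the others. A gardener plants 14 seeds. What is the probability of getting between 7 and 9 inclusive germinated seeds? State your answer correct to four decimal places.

0.5077

X ~ Binomial(14, 0.647); P(7 ≤ X ≤ 9) = Σ C(14,k) p^k (1−p)^(14−k) over k:
  k=7: C(14,7)·0.647^7·0.353^7 = 0.111250
  k=8: C(14,8)·0.647^8·0.353^6 = 0.178418
  k=9: C(14,9)·0.647^9·0.353^5 = 0.218010
Total = 0.507678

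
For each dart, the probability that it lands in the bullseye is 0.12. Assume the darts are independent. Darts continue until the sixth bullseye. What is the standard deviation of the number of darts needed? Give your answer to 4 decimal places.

Y = total darts until the sixth success; negative binomial with r=6, p=0.12.
SD(Y) = √[r(1−p)/p²] = √(366.666667) = 19.148542

19.1485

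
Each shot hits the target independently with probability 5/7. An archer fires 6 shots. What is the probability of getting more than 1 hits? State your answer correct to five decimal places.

0.99130

X ~ Binomial(6, 0.714286); P(X ≥ 2) = Σ C(6,k) p^k (1−p)^(6−k) over k:
  k=2: C(6,2)·0.714286^2·0.285714^4 = 0.0509992
  k=3: C(6,3)·0.714286^3·0.285714^3 = 0.1699972
  k=4: C(6,4)·0.714286^4·0.285714^2 = 0.3187447
  k=5: C(6,5)·0.714286^5·0.285714^1 = 0.3187447
  k=6: C(6,6)·0.714286^6·0.285714^0 = 0.1328103
Total = 0.9912961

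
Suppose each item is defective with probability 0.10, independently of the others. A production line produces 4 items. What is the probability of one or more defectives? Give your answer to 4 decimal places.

P(at least one) = 1 − P(none) = 1 − (1 − 0.10)^4
= 1 − 0.656100 = 0.343900

0.3439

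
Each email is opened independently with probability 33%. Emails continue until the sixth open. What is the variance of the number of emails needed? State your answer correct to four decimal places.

36.9146

Y = total emails until the sixth success; negative binomial with r=6, p=0.33.
Var(Y) = r(1−p)/p² = 6·0.67 / 0.33² = 36.914601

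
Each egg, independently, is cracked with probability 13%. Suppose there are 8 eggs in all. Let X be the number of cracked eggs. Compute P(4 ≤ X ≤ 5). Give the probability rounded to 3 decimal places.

0.013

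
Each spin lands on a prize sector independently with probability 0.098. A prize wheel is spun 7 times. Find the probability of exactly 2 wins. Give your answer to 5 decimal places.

0.12042

X ~ Binomial(n=7, p=0.098).
P(X=2) = C(7,2) · p^2 · (1−p)^5
= 21 · 0.009604 · 0.59708 = 0.1204215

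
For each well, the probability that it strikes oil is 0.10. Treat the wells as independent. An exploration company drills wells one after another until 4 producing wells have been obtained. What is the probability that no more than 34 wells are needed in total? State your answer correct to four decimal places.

0.4462

Finishing within 34 wells ⇔ at least 4 successes in the first 34. With X ~ Binomial(34, 0.10), P(Y ≤ 34) = 1 − P(X ≤ 3).
  k=0: C(34,0)·0.10^0·0.90^34 = 0.027813
  k=1: C(34,1)·0.10^1·0.90^33 = 0.105071
  k=2: C(34,2)·0.10^2·0.90^32 = 0.192630
  k=3: C(34,3)·0.10^3·0.90^31 = 0.228302
1 − 0.553815 = 0.446185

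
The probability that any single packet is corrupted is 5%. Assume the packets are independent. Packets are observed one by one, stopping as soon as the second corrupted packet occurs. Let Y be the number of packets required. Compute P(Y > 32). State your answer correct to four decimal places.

0.5200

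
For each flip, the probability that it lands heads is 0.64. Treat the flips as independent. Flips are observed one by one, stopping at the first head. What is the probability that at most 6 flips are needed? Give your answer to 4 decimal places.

Y = number of flips to the first success; geometric, p = 0.64.
P(Y ≤ 6) = 1 − (1−p)^6 = 1 − 0.002177 = 0.997823

0.9978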